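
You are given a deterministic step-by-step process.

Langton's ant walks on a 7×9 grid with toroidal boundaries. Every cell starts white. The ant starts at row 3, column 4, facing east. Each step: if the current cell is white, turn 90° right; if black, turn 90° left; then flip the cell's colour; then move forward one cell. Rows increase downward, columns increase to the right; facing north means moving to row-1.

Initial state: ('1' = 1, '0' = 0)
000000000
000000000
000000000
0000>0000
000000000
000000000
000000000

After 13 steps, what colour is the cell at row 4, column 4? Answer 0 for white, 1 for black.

1

k=0  000000000
000000000
000000000
0000>0000
000000000
000000000
000000000
k=1  000000000
000000000
000000000
000010000
0000v0000
000000000
000000000
k=2  000000000
000000000
000000000
000010000
000<10000
000000000
000000000
k=3  000000000
000000000
000000000
000^10000
000110000
000000000
000000000
k=4  000000000
000000000
000000000
0001>0000
000110000
000000000
000000000
k=5  000000000
000000000
0000^0000
000100000
000110000
000000000
000000000
k=6  000000000
000000000
00001>000
000100000
000110000
000000000
000000000
k=7  000000000
000000000
000011000
00010v000
000110000
000000000
000000000
k=8  000000000
000000000
000011000
0001<1000
000110000
000000000
000000000
k=9  000000000
000000000
0000^1000
000111000
000110000
000000000
000000000
k=10  000000000
000000000
000<01000
000111000
000110000
000000000
000000000
k=11  000000000
000^00000
000101000
000111000
000110000
000000000
000000000
k=12  000000000
0001>0000
000101000
000111000
000110000
000000000
000000000
k=13  000000000
000110000
0001v1000
000111000
000110000
000000000
000000000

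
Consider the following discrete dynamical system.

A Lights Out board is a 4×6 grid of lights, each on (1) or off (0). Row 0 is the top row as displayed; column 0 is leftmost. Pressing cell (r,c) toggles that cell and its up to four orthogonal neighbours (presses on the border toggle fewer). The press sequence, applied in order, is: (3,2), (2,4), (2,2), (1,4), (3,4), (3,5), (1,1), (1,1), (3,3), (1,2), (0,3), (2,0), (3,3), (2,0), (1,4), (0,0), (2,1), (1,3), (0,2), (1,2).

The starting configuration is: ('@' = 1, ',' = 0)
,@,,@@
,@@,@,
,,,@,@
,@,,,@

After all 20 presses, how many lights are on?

12

k=0  ,@,,@@
,@@,@,
,,,@,@
,@,,,@
k=1  ,@,,@@
,@@,@,
,,@@,@
,,@@,@
k=2  ,@,,@@
,@@,,,
,,@,@,
,,@@@@
k=3  ,@,,@@
,@,,,,
,@,@@,
,,,@@@
k=4  ,@,,,@
,@,@@@
,@,@,,
,,,@@@
k=5  ,@,,,@
,@,@@@
,@,@@,
,,,,,,
k=6  ,@,,,@
,@,@@@
,@,@@@
,,,,@@
k=7  ,,,,,@
@,@@@@
,,,@@@
,,,,@@
k=8  ,@,,,@
,@,@@@
,@,@@@
,,,,@@
k=9  ,@,,,@
,@,@@@
,@,,@@
,,@@,@
k=10  ,@@,,@
,,@,@@
,@@,@@
,,@@,@
k=11  ,@,@@@
,,@@@@
,@@,@@
,,@@,@
k=12  ,@,@@@
@,@@@@
@,@,@@
@,@@,@
k=13  ,@,@@@
@,@@@@
@,@@@@
@,,,@@
k=14  ,@,@@@
,,@@@@
,@@@@@
,,,,@@
k=15  ,@,@,@
,,@,,,
,@@@,@
,,,,@@
k=16  @,,@,@
@,@,,,
,@@@,@
,,,,@@
k=17  @,,@,@
@@@,,,
@,,@,@
,@,,@@
k=18  @,,,,@
@@,@@,
@,,,,@
,@,,@@
k=19  @@@@,@
@@@@@,
@,,,,@
,@,,@@
k=20  @@,@,@
@,,,@,
@,@,,@
,@,,@@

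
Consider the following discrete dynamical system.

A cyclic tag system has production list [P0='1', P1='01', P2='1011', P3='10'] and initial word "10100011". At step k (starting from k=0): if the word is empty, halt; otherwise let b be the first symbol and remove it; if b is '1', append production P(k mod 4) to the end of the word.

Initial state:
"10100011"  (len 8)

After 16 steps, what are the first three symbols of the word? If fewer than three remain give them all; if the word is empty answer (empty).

[0] "10100011"  (len 8)
[1] "01000111"  (len 8)
[2] "1000111"  (len 7)
[3] "0001111011"  (len 10)
[4] "001111011"  (len 9)
[5] "01111011"  (len 8)
[6] "1111011"  (len 7)
[7] "1110111011"  (len 10)
[8] "11011101110"  (len 11)
[9] "10111011101"  (len 11)
[10] "011101110101"  (len 12)
[11] "11101110101"  (len 11)
[12] "110111010110"  (len 12)
[13] "101110101101"  (len 12)
[14] "0111010110101"  (len 13)
[15] "111010110101"  (len 12)
[16] "1101011010110"  (len 13)

110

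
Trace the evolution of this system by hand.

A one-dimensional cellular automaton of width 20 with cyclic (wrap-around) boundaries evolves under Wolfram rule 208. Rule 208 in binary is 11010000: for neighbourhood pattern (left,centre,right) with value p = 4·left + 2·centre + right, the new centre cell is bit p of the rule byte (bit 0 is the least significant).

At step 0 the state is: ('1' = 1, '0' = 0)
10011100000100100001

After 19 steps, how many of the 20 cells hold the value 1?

[0] 10011100000100100001
[1] 11001110000010010000
[2] 01100111000001001000
[3] 00110011100000100100
[4] 00011001110000010010
[5] 00001100111000001001
[6] 10000110011100000100
[7] 01000011001110000010
[8] 00100001100111000001
[9] 10010000110011100000
[10] 01001000011001110000
[11] 00100100001100111000
[12] 00010010000110011100
[13] 00001001000011001110
[14] 00000100100001100111
[15] 10000010010000110011
[16] 11000001001000011001
[17] 11100000100100001100
[18] 01110000010010000110
[19] 00111000001001000011

7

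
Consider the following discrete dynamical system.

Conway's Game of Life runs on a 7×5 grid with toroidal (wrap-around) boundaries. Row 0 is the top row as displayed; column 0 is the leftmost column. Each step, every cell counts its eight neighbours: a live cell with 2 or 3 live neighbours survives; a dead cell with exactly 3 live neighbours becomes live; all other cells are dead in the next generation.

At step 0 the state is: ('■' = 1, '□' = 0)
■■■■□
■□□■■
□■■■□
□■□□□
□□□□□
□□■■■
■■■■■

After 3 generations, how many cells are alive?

step 0: ■■■■□
■□□■■
□■■■□
□■□□□
□□□□□
□□■■■
■■■■■
step 1: □□□□□
□□□□□
□■□■□
□■□□□
□□■■□
□□□□□
□□□□□
step 2: □□□□□
□□□□□
□□■□□
□■□■□
□□■□□
□□□□□
□□□□□
step 3: □□□□□
□□□□□
□□■□□
□■□■□
□□■□□
□□□□□
□□□□□

4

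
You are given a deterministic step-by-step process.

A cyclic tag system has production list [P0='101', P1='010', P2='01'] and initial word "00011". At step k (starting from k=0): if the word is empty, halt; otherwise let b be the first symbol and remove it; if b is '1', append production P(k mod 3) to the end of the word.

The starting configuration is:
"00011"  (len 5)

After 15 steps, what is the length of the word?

9

step 0: "00011"  (len 5)
step 1: "0011"  (len 4)
step 2: "011"  (len 3)
step 3: "11"  (len 2)
step 4: "1101"  (len 4)
step 5: "101010"  (len 6)
step 6: "0101001"  (len 7)
step 7: "101001"  (len 6)
step 8: "01001010"  (len 8)
step 9: "1001010"  (len 7)
step 10: "001010101"  (len 9)
step 11: "01010101"  (len 8)
step 12: "1010101"  (len 7)
step 13: "010101101"  (len 9)
step 14: "10101101"  (len 8)
step 15: "010110101"  (len 9)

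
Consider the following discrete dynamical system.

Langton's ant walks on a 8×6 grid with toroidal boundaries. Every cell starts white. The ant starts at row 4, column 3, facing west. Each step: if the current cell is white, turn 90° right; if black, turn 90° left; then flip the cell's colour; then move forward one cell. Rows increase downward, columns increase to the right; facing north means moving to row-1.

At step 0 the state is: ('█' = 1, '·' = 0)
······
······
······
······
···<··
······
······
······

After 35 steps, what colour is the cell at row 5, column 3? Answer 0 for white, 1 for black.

0

[0] ······
······
······
······
···<··
······
······
······
[1] ······
······
······
···^··
···█··
······
······
······
[2] ······
······
······
···█>·
···█··
······
······
······
[3] ······
······
······
···██·
···█v·
······
······
······
[4] ······
······
······
···██·
···<█·
······
······
······
[5] ······
······
······
···██·
····█·
···v··
······
······
[6] ······
······
······
···██·
····█·
··<█··
······
······
[7] ······
······
······
···██·
··^·█·
··██··
······
······
[8] ······
······
······
···██·
··█>█·
··██··
······
······
[9] ······
······
······
···██·
··███·
··█v··
······
······
[10] ······
······
······
···██·
··███·
··█·>·
······
······
[11] ······
······
······
···██·
··███·
··█·█·
····v·
······
[12] ······
······
······
···██·
··███·
··█·█·
···<█·
······
[13] ······
······
······
···██·
··███·
··█^█·
···██·
······
[14] ······
······
······
···██·
··███·
··██>·
···██·
······
[15] ······
······
······
···██·
··██^·
··██··
···██·
······
[16] ······
······
······
···██·
··█<··
··██··
···██·
······
[17] ······
······
······
···██·
··█···
··█v··
···██·
······
[18] ······
······
······
···██·
··█···
··█·>·
···██·
······
[19] ······
······
······
···██·
··█···
··█·█·
···█v·
······
[20] ······
······
······
···██·
··█···
··█·█·
···█·>
······
[21] ······
······
······
···██·
··█···
··█·█·
···█·█
·····v
[22] ······
······
······
···██·
··█···
··█·█·
···█·█
····<█
[23] ······
······
······
···██·
··█···
··█·█·
···█^█
····██
[24] ······
······
······
···██·
··█···
··█·█·
···██>
····██
[25] ······
······
······
···██·
··█···
··█·█^
···██·
····██
[26] ······
······
······
···██·
··█···
>·█·██
···██·
····██
[27] ······
······
······
···██·
··█···
█·█·██
v··██·
····██
[28] ······
······
······
···██·
··█···
█·█·██
█··██<
····██
[29] ······
······
······
···██·
··█···
█·█·█^
█··███
····██
[30] ······
······
······
···██·
··█···
█·█·<·
█··███
····██
[31] ······
······
······
···██·
··█···
█·█···
█··█v█
····██
[32] ······
······
······
···██·
··█···
█·█···
█··█·>
····██
[33] ······
······
······
···██·
··█···
█·█··^
█··█··
····██
[34] ······
······
······
···██·
··█···
>·█··█
█··█··
····██
[35] ······
······
······
···██·
^·█···
··█··█
█··█··
····██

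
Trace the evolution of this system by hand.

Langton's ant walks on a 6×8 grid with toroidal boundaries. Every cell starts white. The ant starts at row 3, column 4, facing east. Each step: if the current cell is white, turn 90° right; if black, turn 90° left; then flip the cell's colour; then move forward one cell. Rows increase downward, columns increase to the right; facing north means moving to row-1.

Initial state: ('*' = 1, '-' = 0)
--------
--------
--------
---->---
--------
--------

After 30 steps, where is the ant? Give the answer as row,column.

gen 0: --------
--------
--------
---->---
--------
--------
gen 1: --------
--------
--------
----*---
----v---
--------
gen 2: --------
--------
--------
----*---
---<*---
--------
gen 3: --------
--------
--------
---^*---
---**---
--------
gen 4: --------
--------
--------
---*>---
---**---
--------
gen 5: --------
--------
----^---
---*----
---**---
--------
gen 6: --------
--------
----*>--
---*----
---**---
--------
gen 7: --------
--------
----**--
---*-v--
---**---
--------
gen 8: --------
--------
----**--
---*<*--
---**---
--------
gen 9: --------
--------
----^*--
---***--
---**---
--------
gen 10: --------
--------
---<-*--
---***--
---**---
--------
gen 11: --------
---^----
---*-*--
---***--
---**---
--------
gen 12: --------
---*>---
---*-*--
---***--
---**---
--------
gen 13: --------
---**---
---*v*--
---***--
---**---
--------
gen 14: --------
---**---
---<**--
---***--
---**---
--------
gen 15: --------
---**---
----**--
---v**--
---**---
--------
gen 16: --------
---**---
----**--
---->*--
---**---
--------
gen 17: --------
---**---
----^*--
-----*--
---**---
--------
gen 18: --------
---**---
---<-*--
-----*--
---**---
--------
gen 19: --------
---^*---
---*-*--
-----*--
---**---
--------
gen 20: --------
--<-*---
---*-*--
-----*--
---**---
--------
gen 21: --^-----
--*-*---
---*-*--
-----*--
---**---
--------
gen 22: --*>----
--*-*---
---*-*--
-----*--
---**---
--------
gen 23: --**----
--*v*---
---*-*--
-----*--
---**---
--------
gen 24: --**----
--<**---
---*-*--
-----*--
---**---
--------
gen 25: --**----
---**---
--v*-*--
-----*--
---**---
--------
gen 26: --**----
---**---
-<**-*--
-----*--
---**---
--------
gen 27: --**----
-^-**---
-***-*--
-----*--
---**---
--------
gen 28: --**----
-*>**---
-***-*--
-----*--
---**---
--------
gen 29: --**----
-****---
-*v*-*--
-----*--
---**---
--------
gen 30: --**----
-****---
-*->-*--
-----*--
---**---
--------

2,3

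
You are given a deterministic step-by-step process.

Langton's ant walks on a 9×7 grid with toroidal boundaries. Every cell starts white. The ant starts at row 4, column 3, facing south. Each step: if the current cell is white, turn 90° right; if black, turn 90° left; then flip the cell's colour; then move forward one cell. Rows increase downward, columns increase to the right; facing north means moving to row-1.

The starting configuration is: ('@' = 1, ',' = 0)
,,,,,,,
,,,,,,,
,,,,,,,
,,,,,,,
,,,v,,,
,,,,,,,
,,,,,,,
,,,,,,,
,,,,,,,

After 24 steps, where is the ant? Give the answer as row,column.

2,5

[0] ,,,,,,,
,,,,,,,
,,,,,,,
,,,,,,,
,,,v,,,
,,,,,,,
,,,,,,,
,,,,,,,
,,,,,,,
[1] ,,,,,,,
,,,,,,,
,,,,,,,
,,,,,,,
,,<@,,,
,,,,,,,
,,,,,,,
,,,,,,,
,,,,,,,
[2] ,,,,,,,
,,,,,,,
,,,,,,,
,,^,,,,
,,@@,,,
,,,,,,,
,,,,,,,
,,,,,,,
,,,,,,,
[3] ,,,,,,,
,,,,,,,
,,,,,,,
,,@>,,,
,,@@,,,
,,,,,,,
,,,,,,,
,,,,,,,
,,,,,,,
[4] ,,,,,,,
,,,,,,,
,,,,,,,
,,@@,,,
,,@v,,,
,,,,,,,
,,,,,,,
,,,,,,,
,,,,,,,
[5] ,,,,,,,
,,,,,,,
,,,,,,,
,,@@,,,
,,@,>,,
,,,,,,,
,,,,,,,
,,,,,,,
,,,,,,,
[6] ,,,,,,,
,,,,,,,
,,,,,,,
,,@@,,,
,,@,@,,
,,,,v,,
,,,,,,,
,,,,,,,
,,,,,,,
[7] ,,,,,,,
,,,,,,,
,,,,,,,
,,@@,,,
,,@,@,,
,,,<@,,
,,,,,,,
,,,,,,,
,,,,,,,
[8] ,,,,,,,
,,,,,,,
,,,,,,,
,,@@,,,
,,@^@,,
,,,@@,,
,,,,,,,
,,,,,,,
,,,,,,,
[9] ,,,,,,,
,,,,,,,
,,,,,,,
,,@@,,,
,,@@>,,
,,,@@,,
,,,,,,,
,,,,,,,
,,,,,,,
[10] ,,,,,,,
,,,,,,,
,,,,,,,
,,@@^,,
,,@@,,,
,,,@@,,
,,,,,,,
,,,,,,,
,,,,,,,
[11] ,,,,,,,
,,,,,,,
,,,,,,,
,,@@@>,
,,@@,,,
,,,@@,,
,,,,,,,
,,,,,,,
,,,,,,,
[12] ,,,,,,,
,,,,,,,
,,,,,,,
,,@@@@,
,,@@,v,
,,,@@,,
,,,,,,,
,,,,,,,
,,,,,,,
[13] ,,,,,,,
,,,,,,,
,,,,,,,
,,@@@@,
,,@@<@,
,,,@@,,
,,,,,,,
,,,,,,,
,,,,,,,
[14] ,,,,,,,
,,,,,,,
,,,,,,,
,,@@^@,
,,@@@@,
,,,@@,,
,,,,,,,
,,,,,,,
,,,,,,,
[15] ,,,,,,,
,,,,,,,
,,,,,,,
,,@<,@,
,,@@@@,
,,,@@,,
,,,,,,,
,,,,,,,
,,,,,,,
[16] ,,,,,,,
,,,,,,,
,,,,,,,
,,@,,@,
,,@v@@,
,,,@@,,
,,,,,,,
,,,,,,,
,,,,,,,
[17] ,,,,,,,
,,,,,,,
,,,,,,,
,,@,,@,
,,@,>@,
,,,@@,,
,,,,,,,
,,,,,,,
,,,,,,,
[18] ,,,,,,,
,,,,,,,
,,,,,,,
,,@,^@,
,,@,,@,
,,,@@,,
,,,,,,,
,,,,,,,
,,,,,,,
[19] ,,,,,,,
,,,,,,,
,,,,,,,
,,@,@>,
,,@,,@,
,,,@@,,
,,,,,,,
,,,,,,,
,,,,,,,
[20] ,,,,,,,
,,,,,,,
,,,,,^,
,,@,@,,
,,@,,@,
,,,@@,,
,,,,,,,
,,,,,,,
,,,,,,,
[21] ,,,,,,,
,,,,,,,
,,,,,@>
,,@,@,,
,,@,,@,
,,,@@,,
,,,,,,,
,,,,,,,
,,,,,,,
[22] ,,,,,,,
,,,,,,,
,,,,,@@
,,@,@,v
,,@,,@,
,,,@@,,
,,,,,,,
,,,,,,,
,,,,,,,
[23] ,,,,,,,
,,,,,,,
,,,,,@@
,,@,@<@
,,@,,@,
,,,@@,,
,,,,,,,
,,,,,,,
,,,,,,,
[24] ,,,,,,,
,,,,,,,
,,,,,^@
,,@,@@@
,,@,,@,
,,,@@,,
,,,,,,,
,,,,,,,
,,,,,,,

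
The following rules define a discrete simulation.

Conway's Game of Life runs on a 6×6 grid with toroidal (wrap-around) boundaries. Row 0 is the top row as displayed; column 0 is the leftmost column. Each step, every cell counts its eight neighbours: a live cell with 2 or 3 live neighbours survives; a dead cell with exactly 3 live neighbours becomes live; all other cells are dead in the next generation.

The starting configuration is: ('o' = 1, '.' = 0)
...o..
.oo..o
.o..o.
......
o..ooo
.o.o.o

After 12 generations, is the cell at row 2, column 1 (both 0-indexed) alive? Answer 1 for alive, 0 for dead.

gen 0: ...o..
.oo..o
.o..o.
......
o..ooo
.o.o.o
gen 1: .o.o..
ooooo.
ooo...
o..o..
o.oo.o
...o.o
gen 2: .o...o
....oo
....o.
...oo.
oooo.o
.o.o.o
gen 3: ..o..o
o...oo
......
oo....
.o...o
...o.o
gen 4: ...o..
o...oo
.o....
oo....
.oo.oo
..o..o
gen 5: o..o..
o...oo
.o....
.....o
..oooo
ooo..o
gen 6: ..oo..
oo..oo
....o.
o.oo.o
..oo..
......
gen 7: oooooo
ooo.oo
..o...
.oo..o
.oooo.
......
gen 8: ......
......
....o.
o...o.
oo.oo.
......
gen 9: ......
......
.....o
oo..o.
oo.oo.
......
gen 10: ......
......
o....o
.oooo.
ooooo.
......
gen 11: ......
......
oooooo
......
o...oo
.ooo..
gen 12: ..o...
oooooo
oooooo
..o...
oooooo
oooooo

1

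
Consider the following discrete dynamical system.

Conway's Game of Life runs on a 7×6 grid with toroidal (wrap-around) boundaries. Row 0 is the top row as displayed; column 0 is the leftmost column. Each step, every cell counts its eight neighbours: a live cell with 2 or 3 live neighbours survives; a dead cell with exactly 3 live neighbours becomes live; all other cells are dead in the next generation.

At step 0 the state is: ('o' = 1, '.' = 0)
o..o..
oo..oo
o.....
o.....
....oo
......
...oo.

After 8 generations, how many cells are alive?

4

t=0: o..o..
oo..oo
o.....
o.....
....oo
......
...oo.
t=1: oooo..
.o..o.
......
o.....
.....o
...o.o
...oo.
t=2: oo...o
oo.o..
......
......
o...oo
...o.o
oo...o
t=3: ....o.
.oo..o
......
.....o
o...oo
.o....
.oo...
t=4: o..o..
......
o.....
o...oo
o...oo
.oo..o
.oo...
t=5: .oo...
......
o.....
.o..o.
...o..
..oooo
...o..
t=6: ..o...
.o....
......
......
.....o
..o...
.o....
t=7: .oo...
......
......
......
......
......
.oo...
t=8: .oo...
......
......
......
......
......
.oo...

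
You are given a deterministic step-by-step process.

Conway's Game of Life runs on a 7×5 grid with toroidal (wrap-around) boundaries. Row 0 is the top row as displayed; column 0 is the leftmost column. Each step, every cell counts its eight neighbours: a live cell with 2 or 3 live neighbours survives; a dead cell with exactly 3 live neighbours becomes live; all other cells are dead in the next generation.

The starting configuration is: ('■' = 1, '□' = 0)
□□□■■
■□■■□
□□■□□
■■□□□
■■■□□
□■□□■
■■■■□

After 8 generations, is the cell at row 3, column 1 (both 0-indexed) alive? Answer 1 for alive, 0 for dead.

0

[0] □□□■■
■□■■□
□□■□□
■■□□□
■■■□□
□■□□■
■■■■□
[1] □□□□□
□■■□□
■□■■■
■□□□□
□□■□■
□□□□■
□■□□□
[2] □■■□□
■■■□■
■□■■■
■□■□□
■□□■■
■□□■□
□□□□□
[3] □□■■□
□□□□□
□□□□□
□□■□□
■□■■□
■□□■□
□■■□□
[4] □■■■□
□□□□□
□□□□□
□■■■□
□□■■□
■□□■□
□■□□■
[5] ■■■■□
□□■□□
□□■□□
□■□■□
□□□□□
■■□■□
□■□□■
[6] ■□□■■
□□□□□
□■■■□
□□■□□
■■□□■
■■■□■
□□□□□
[7] □□□□■
■■□□□
□■■■□
□□□□■
□□□□■
□□■■■
□□■□□
[8] ■■□□□
■■□■■
□■■■■
■□■□■
■□□□■
□□■□■
□□■□■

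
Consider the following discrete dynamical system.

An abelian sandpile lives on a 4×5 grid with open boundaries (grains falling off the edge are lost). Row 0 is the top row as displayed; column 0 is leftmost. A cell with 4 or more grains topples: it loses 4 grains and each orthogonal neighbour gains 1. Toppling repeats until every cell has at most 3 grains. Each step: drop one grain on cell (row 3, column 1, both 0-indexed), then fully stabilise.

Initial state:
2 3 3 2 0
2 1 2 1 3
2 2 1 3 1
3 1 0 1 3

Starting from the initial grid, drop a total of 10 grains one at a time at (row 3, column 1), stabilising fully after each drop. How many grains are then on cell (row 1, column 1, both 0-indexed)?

t=0: 2 3 3 2 0
2 1 2 1 3
2 2 1 3 1
3 1 0 1 3
t=1: 2 3 3 2 0
2 1 2 1 3
2 2 1 3 1
3 2 0 1 3
t=2: 2 3 3 2 0
2 1 2 1 3
2 2 1 3 1
3 3 0 1 3
t=3: 2 3 3 2 0
2 1 2 1 3
3 3 1 3 1
0 1 1 1 3
t=4: 2 3 3 2 0
2 1 2 1 3
3 3 1 3 1
0 2 1 1 3
t=5: 2 3 3 2 0
2 1 2 1 3
3 3 1 3 1
0 3 1 1 3
t=6: 2 3 3 2 0
3 2 2 1 3
0 1 2 3 1
2 1 2 1 3
t=7: 2 3 3 2 0
3 2 2 1 3
0 1 2 3 1
2 2 2 1 3
t=8: 2 3 3 2 0
3 2 2 1 3
0 1 2 3 1
2 3 2 1 3
t=9: 2 3 3 2 0
3 2 2 1 3
0 2 2 3 1
3 0 3 1 3
t=10: 2 3 3 2 0
3 2 2 1 3
0 2 2 3 1
3 1 3 1 3

2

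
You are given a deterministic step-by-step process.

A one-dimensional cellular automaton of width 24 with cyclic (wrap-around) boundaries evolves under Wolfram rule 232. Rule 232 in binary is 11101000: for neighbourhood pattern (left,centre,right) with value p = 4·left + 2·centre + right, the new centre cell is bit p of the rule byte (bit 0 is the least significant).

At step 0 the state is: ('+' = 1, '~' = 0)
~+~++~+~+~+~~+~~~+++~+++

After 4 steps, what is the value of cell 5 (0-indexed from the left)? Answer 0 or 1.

k=0  ~+~++~+~+~+~~+~~~+++~+++
k=1  +~++++~+~+~~~~~~~+++++++
k=2  +++++++~+~~~~~~~~+++++++
k=3  ++++++++~~~~~~~~~+++++++
k=4  ++++++++~~~~~~~~~+++++++

1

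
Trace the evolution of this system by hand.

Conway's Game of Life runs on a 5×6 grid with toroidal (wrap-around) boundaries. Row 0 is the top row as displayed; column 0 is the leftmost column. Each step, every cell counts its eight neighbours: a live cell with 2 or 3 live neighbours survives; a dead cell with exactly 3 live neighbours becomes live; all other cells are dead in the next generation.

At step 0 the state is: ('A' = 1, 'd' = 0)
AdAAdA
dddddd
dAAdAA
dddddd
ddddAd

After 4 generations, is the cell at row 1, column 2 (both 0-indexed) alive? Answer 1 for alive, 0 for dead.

[0] AdAAdA
dddddd
dAAdAA
dddddd
ddddAd
[1] dddAAA
dddddd
dddddd
dddAAA
dddAAA
[2] dddAdA
ddddAd
ddddAd
dddAdA
AdAddd
[3] dddAAA
dddAAA
dddAAA
dddAAA
AdAAdA
[4] dddddd
AdAddd
AdAddd
dddddd
AdAddd

1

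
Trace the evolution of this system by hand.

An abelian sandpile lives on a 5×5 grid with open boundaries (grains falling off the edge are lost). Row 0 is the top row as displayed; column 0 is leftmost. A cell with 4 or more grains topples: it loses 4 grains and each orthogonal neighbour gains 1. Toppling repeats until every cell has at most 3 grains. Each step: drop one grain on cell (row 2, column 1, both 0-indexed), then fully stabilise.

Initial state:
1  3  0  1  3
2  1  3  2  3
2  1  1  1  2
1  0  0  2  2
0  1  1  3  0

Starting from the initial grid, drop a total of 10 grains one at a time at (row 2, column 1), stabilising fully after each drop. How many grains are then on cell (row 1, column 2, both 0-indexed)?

1

k=0  1  3  0  1  3
2  1  3  2  3
2  1  1  1  2
1  0  0  2  2
0  1  1  3  0
k=1  1  3  0  1  3
2  1  3  2  3
2  2  1  1  2
1  0  0  2  2
0  1  1  3  0
k=2  1  3  0  1  3
2  1  3  2  3
2  3  1  1  2
1  0  0  2  2
0  1  1  3  0
k=3  1  3  0  1  3
2  2  3  2  3
3  0  2  1  2
1  1  0  2  2
0  1  1  3  0
k=4  1  3  0  1  3
2  2  3  2  3
3  1  2  1  2
1  1  0  2  2
0  1  1  3  0
k=5  1  3  0  1  3
2  2  3  2  3
3  2  2  1  2
1  1  0  2  2
0  1  1  3  0
k=6  1  3  0  1  3
2  2  3  2  3
3  3  2  1  2
1  1  0  2  2
0  1  1  3  0
k=7  1  3  0  1  3
3  3  3  2  3
0  1  3  1  2
2  2  0  2  2
0  1  1  3  0
k=8  1  3  0  1  3
3  3  3  2  3
0  2  3  1  2
2  2  0  2  2
0  1  1  3  0
k=9  1  3  0  1  3
3  3  3  2  3
0  3  3  1  2
2  2  0  2  2
0  1  1  3  0
k=10  3  0  2  1  3
0  3  1  3  3
2  2  1  2  2
2  3  1  2  2
0  1  1  3  0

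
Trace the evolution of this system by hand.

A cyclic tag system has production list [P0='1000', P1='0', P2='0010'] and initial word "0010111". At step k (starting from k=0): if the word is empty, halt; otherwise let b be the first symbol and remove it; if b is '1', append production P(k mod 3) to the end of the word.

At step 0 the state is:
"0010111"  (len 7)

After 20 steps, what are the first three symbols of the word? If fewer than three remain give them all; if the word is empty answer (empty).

k=0  "0010111"  (len 7)
k=1  "010111"  (len 6)
k=2  "10111"  (len 5)
k=3  "01110010"  (len 8)
k=4  "1110010"  (len 7)
k=5  "1100100"  (len 7)
k=6  "1001000010"  (len 10)
k=7  "0010000101000"  (len 13)
k=8  "010000101000"  (len 12)
k=9  "10000101000"  (len 11)
k=10  "00001010001000"  (len 14)
k=11  "0001010001000"  (len 13)
k=12  "001010001000"  (len 12)
k=13  "01010001000"  (len 11)
k=14  "1010001000"  (len 10)
k=15  "0100010000010"  (len 13)
k=16  "100010000010"  (len 12)
k=17  "000100000100"  (len 12)
k=18  "00100000100"  (len 11)
k=19  "0100000100"  (len 10)
k=20  "100000100"  (len 9)

100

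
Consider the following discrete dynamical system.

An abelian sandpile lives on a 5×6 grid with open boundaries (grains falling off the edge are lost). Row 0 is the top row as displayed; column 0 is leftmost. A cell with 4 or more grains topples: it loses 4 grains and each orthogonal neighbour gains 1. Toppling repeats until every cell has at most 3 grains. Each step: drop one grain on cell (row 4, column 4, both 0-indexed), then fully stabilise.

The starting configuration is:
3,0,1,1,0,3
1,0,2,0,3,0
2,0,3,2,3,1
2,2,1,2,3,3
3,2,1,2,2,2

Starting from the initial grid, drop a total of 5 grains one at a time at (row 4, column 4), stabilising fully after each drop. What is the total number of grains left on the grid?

49

0) 3,0,1,1,0,3
1,0,2,0,3,0
2,0,3,2,3,1
2,2,1,2,3,3
3,2,1,2,2,2
1) 3,0,1,1,0,3
1,0,2,0,3,0
2,0,3,2,3,1
2,2,1,2,3,3
3,2,1,2,3,2
2) 3,0,1,1,1,3
1,0,2,1,0,1
2,0,3,3,1,3
2,2,1,3,2,1
3,2,1,3,2,0
3) 3,0,1,1,1,3
1,0,2,1,0,1
2,0,3,3,1,3
2,2,1,3,2,1
3,2,1,3,3,0
4) 3,0,1,1,1,3
1,0,3,2,0,1
2,1,0,1,3,3
2,2,3,2,0,2
3,2,2,1,2,1
5) 3,0,1,1,1,3
1,0,3,2,0,1
2,1,0,1,3,3
2,2,3,2,0,2
3,2,2,1,3,1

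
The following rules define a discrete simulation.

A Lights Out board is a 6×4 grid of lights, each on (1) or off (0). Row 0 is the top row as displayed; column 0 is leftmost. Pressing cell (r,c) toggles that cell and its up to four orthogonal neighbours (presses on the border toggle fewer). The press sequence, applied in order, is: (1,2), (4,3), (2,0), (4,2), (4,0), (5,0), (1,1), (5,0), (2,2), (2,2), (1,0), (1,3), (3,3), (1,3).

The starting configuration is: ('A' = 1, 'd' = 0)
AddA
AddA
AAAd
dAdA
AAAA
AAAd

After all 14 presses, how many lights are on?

k=0  AddA
AddA
AAAd
dAdA
AAAA
AAAd
k=1  AdAA
AAAd
AAdd
dAdA
AAAA
AAAd
k=2  AdAA
AAAd
AAdd
dAdd
AAdd
AAAA
k=3  AdAA
dAAd
dddd
AAdd
AAdd
AAAA
k=4  AdAA
dAAd
dddd
AAAd
AdAA
AAdA
k=5  AdAA
dAAd
dddd
dAAd
dAAA
dAdA
k=6  AdAA
dAAd
dddd
dAAd
AAAA
AddA
k=7  AAAA
Addd
dAdd
dAAd
AAAA
AddA
k=8  AAAA
Addd
dAdd
dAAd
dAAA
dAdA
k=9  AAAA
AdAd
ddAA
dAdd
dAAA
dAdA
k=10  AAAA
Addd
dAdd
dAAd
dAAA
dAdA
k=11  dAAA
dAdd
AAdd
dAAd
dAAA
dAdA
k=12  dAAd
dAAA
AAdA
dAAd
dAAA
dAdA
k=13  dAAd
dAAA
AAdd
dAdA
dAAd
dAdA
k=14  dAAA
dAdd
AAdA
dAdA
dAAd
dAdA

13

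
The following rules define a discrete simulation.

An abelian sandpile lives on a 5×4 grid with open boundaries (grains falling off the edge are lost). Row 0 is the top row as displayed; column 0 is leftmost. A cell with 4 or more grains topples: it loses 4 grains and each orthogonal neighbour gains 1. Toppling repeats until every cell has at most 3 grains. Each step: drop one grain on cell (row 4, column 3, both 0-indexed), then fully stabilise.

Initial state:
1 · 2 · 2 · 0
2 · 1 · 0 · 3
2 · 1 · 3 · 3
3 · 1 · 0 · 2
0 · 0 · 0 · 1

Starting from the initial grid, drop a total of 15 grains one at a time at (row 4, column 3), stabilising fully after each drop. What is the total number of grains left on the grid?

k=0  1 · 2 · 2 · 0
2 · 1 · 0 · 3
2 · 1 · 3 · 3
3 · 1 · 0 · 2
0 · 0 · 0 · 1
k=1  1 · 2 · 2 · 0
2 · 1 · 0 · 3
2 · 1 · 3 · 3
3 · 1 · 0 · 2
0 · 0 · 0 · 2
k=2  1 · 2 · 2 · 0
2 · 1 · 0 · 3
2 · 1 · 3 · 3
3 · 1 · 0 · 2
0 · 0 · 0 · 3
k=3  1 · 2 · 2 · 0
2 · 1 · 0 · 3
2 · 1 · 3 · 3
3 · 1 · 0 · 3
0 · 0 · 1 · 0
k=4  1 · 2 · 2 · 0
2 · 1 · 0 · 3
2 · 1 · 3 · 3
3 · 1 · 0 · 3
0 · 0 · 1 · 1
k=5  1 · 2 · 2 · 0
2 · 1 · 0 · 3
2 · 1 · 3 · 3
3 · 1 · 0 · 3
0 · 0 · 1 · 2
k=6  1 · 2 · 2 · 0
2 · 1 · 0 · 3
2 · 1 · 3 · 3
3 · 1 · 0 · 3
0 · 0 · 1 · 3
k=7  1 · 2 · 2 · 1
2 · 1 · 2 · 0
2 · 2 · 0 · 2
3 · 1 · 2 · 1
0 · 0 · 2 · 1
k=8  1 · 2 · 2 · 1
2 · 1 · 2 · 0
2 · 2 · 0 · 2
3 · 1 · 2 · 1
0 · 0 · 2 · 2
k=9  1 · 2 · 2 · 1
2 · 1 · 2 · 0
2 · 2 · 0 · 2
3 · 1 · 2 · 1
0 · 0 · 2 · 3
k=10  1 · 2 · 2 · 1
2 · 1 · 2 · 0
2 · 2 · 0 · 2
3 · 1 · 2 · 2
0 · 0 · 3 · 0
k=11  1 · 2 · 2 · 1
2 · 1 · 2 · 0
2 · 2 · 0 · 2
3 · 1 · 2 · 2
0 · 0 · 3 · 1
k=12  1 · 2 · 2 · 1
2 · 1 · 2 · 0
2 · 2 · 0 · 2
3 · 1 · 2 · 2
0 · 0 · 3 · 2
k=13  1 · 2 · 2 · 1
2 · 1 · 2 · 0
2 · 2 · 0 · 2
3 · 1 · 2 · 2
0 · 0 · 3 · 3
k=14  1 · 2 · 2 · 1
2 · 1 · 2 · 0
2 · 2 · 0 · 2
3 · 1 · 3 · 3
0 · 1 · 0 · 1
k=15  1 · 2 · 2 · 1
2 · 1 · 2 · 0
2 · 2 · 0 · 2
3 · 1 · 3 · 3
0 · 1 · 0 · 2

30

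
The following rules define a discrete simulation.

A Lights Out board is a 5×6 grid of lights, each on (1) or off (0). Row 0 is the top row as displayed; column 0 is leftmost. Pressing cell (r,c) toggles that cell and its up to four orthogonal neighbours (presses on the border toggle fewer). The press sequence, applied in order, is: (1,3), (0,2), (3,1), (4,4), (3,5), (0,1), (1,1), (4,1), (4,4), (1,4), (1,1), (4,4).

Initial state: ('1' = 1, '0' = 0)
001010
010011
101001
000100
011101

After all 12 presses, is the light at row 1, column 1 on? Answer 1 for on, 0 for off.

k=0  001010
010011
101001
000100
011101
k=1  001110
011101
101101
000100
011101
k=2  010010
010101
101101
000100
011101
k=3  010010
010101
111101
111100
001101
k=4  010010
010101
111101
111110
001010
k=5  010010
010101
111100
111101
001011
k=6  101010
000101
111100
111101
001011
k=7  111010
111101
101100
111101
001011
k=8  111010
111101
101100
101101
110011
k=9  111010
111101
101100
101111
110100
k=10  111000
111010
101110
101111
110100
k=11  101000
000010
111110
101111
110100
k=12  101000
000010
111110
101101
110011

0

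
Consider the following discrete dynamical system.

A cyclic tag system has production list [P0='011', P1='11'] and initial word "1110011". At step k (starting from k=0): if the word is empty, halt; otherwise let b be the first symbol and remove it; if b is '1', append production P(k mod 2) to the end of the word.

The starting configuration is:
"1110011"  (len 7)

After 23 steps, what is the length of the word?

[0] "1110011"  (len 7)
[1] "110011011"  (len 9)
[2] "1001101111"  (len 10)
[3] "001101111011"  (len 12)
[4] "01101111011"  (len 11)
[5] "1101111011"  (len 10)
[6] "10111101111"  (len 11)
[7] "0111101111011"  (len 13)
[8] "111101111011"  (len 12)
[9] "11101111011011"  (len 14)
[10] "110111101101111"  (len 15)
[11] "10111101101111011"  (len 17)
[12] "011110110111101111"  (len 18)
[13] "11110110111101111"  (len 17)
[14] "111011011110111111"  (len 18)
[15] "11011011110111111011"  (len 20)
[16] "101101111011111101111"  (len 21)
[17] "01101111011111101111011"  (len 23)
[18] "1101111011111101111011"  (len 22)
[19] "101111011111101111011011"  (len 24)
[20] "0111101111110111101101111"  (len 25)
[21] "111101111110111101101111"  (len 24)
[22] "1110111111011110110111111"  (len 25)
[23] "110111111011110110111111011"  (len 27)

27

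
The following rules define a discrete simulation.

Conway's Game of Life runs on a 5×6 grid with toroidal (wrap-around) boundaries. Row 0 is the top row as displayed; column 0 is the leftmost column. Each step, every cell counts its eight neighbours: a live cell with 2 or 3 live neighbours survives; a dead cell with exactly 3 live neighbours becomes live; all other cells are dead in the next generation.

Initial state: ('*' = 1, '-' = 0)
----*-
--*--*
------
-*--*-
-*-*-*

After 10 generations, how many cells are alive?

gen 0: ----*-
--*--*
------
-*--*-
-*-*-*
gen 1: *-****
------
------
*-*-*-
*-**-*
gen 2: *-*---
---***
------
*-*-*-
------
gen 3: ---***
---***
------
------
---*-*
gen 4: *-*---
---*-*
----*-
------
---*-*
gen 5: *-**-*
---***
----*-
----*-
------
gen 6: *-**-*
*-*---
------
------
---***
gen 7: *-*---
*-**-*
------
----*-
*-**-*
gen 8: ------
*-**-*
---***
---***
*-****
gen 9: ------
*-**-*
------
------
*-*---
gen 10: *-**-*
------
------
------
------

4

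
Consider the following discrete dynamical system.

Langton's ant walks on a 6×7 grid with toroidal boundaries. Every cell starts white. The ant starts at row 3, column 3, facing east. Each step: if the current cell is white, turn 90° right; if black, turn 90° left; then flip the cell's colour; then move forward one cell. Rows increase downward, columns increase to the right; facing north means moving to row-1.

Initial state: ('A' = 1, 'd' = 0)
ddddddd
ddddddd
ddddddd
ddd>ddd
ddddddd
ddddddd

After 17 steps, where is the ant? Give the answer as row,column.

2,3

step 0: ddddddd
ddddddd
ddddddd
ddd>ddd
ddddddd
ddddddd
step 1: ddddddd
ddddddd
ddddddd
dddAddd
dddvddd
ddddddd
step 2: ddddddd
ddddddd
ddddddd
dddAddd
dd<Addd
ddddddd
step 3: ddddddd
ddddddd
ddddddd
dd^Addd
ddAAddd
ddddddd
step 4: ddddddd
ddddddd
ddddddd
ddA>ddd
ddAAddd
ddddddd
step 5: ddddddd
ddddddd
ddd^ddd
ddAdddd
ddAAddd
ddddddd
step 6: ddddddd
ddddddd
dddA>dd
ddAdddd
ddAAddd
ddddddd
step 7: ddddddd
ddddddd
dddAAdd
ddAdvdd
ddAAddd
ddddddd
step 8: ddddddd
ddddddd
dddAAdd
ddA<Add
ddAAddd
ddddddd
step 9: ddddddd
ddddddd
ddd^Add
ddAAAdd
ddAAddd
ddddddd
step 10: ddddddd
ddddddd
dd<dAdd
ddAAAdd
ddAAddd
ddddddd
step 11: ddddddd
dd^dddd
ddAdAdd
ddAAAdd
ddAAddd
ddddddd
step 12: ddddddd
ddA>ddd
ddAdAdd
ddAAAdd
ddAAddd
ddddddd
step 13: ddddddd
ddAAddd
ddAvAdd
ddAAAdd
ddAAddd
ddddddd
step 14: ddddddd
ddAAddd
dd<AAdd
ddAAAdd
ddAAddd
ddddddd
step 15: ddddddd
ddAAddd
dddAAdd
ddvAAdd
ddAAddd
ddddddd
step 16: ddddddd
ddAAddd
dddAAdd
ddd>Add
ddAAddd
ddddddd
step 17: ddddddd
ddAAddd
ddd^Add
ddddAdd
ddAAddd
ddddddd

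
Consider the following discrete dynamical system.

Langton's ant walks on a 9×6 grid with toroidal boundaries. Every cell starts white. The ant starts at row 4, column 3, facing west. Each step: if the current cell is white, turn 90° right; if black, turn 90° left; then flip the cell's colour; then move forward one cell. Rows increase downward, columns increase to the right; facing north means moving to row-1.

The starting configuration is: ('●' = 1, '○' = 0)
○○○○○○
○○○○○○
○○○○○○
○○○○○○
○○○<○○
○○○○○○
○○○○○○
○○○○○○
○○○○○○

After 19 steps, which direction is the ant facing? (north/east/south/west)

step 0: ○○○○○○
○○○○○○
○○○○○○
○○○○○○
○○○<○○
○○○○○○
○○○○○○
○○○○○○
○○○○○○
step 1: ○○○○○○
○○○○○○
○○○○○○
○○○^○○
○○○●○○
○○○○○○
○○○○○○
○○○○○○
○○○○○○
step 2: ○○○○○○
○○○○○○
○○○○○○
○○○●>○
○○○●○○
○○○○○○
○○○○○○
○○○○○○
○○○○○○
step 3: ○○○○○○
○○○○○○
○○○○○○
○○○●●○
○○○●v○
○○○○○○
○○○○○○
○○○○○○
○○○○○○
step 4: ○○○○○○
○○○○○○
○○○○○○
○○○●●○
○○○<●○
○○○○○○
○○○○○○
○○○○○○
○○○○○○
step 5: ○○○○○○
○○○○○○
○○○○○○
○○○●●○
○○○○●○
○○○v○○
○○○○○○
○○○○○○
○○○○○○
step 6: ○○○○○○
○○○○○○
○○○○○○
○○○●●○
○○○○●○
○○<●○○
○○○○○○
○○○○○○
○○○○○○
step 7: ○○○○○○
○○○○○○
○○○○○○
○○○●●○
○○^○●○
○○●●○○
○○○○○○
○○○○○○
○○○○○○
step 8: ○○○○○○
○○○○○○
○○○○○○
○○○●●○
○○●>●○
○○●●○○
○○○○○○
○○○○○○
○○○○○○
step 9: ○○○○○○
○○○○○○
○○○○○○
○○○●●○
○○●●●○
○○●v○○
○○○○○○
○○○○○○
○○○○○○
step 10: ○○○○○○
○○○○○○
○○○○○○
○○○●●○
○○●●●○
○○●○>○
○○○○○○
○○○○○○
○○○○○○
step 11: ○○○○○○
○○○○○○
○○○○○○
○○○●●○
○○●●●○
○○●○●○
○○○○v○
○○○○○○
○○○○○○
step 12: ○○○○○○
○○○○○○
○○○○○○
○○○●●○
○○●●●○
○○●○●○
○○○<●○
○○○○○○
○○○○○○
step 13: ○○○○○○
○○○○○○
○○○○○○
○○○●●○
○○●●●○
○○●^●○
○○○●●○
○○○○○○
○○○○○○
step 14: ○○○○○○
○○○○○○
○○○○○○
○○○●●○
○○●●●○
○○●●>○
○○○●●○
○○○○○○
○○○○○○
step 15: ○○○○○○
○○○○○○
○○○○○○
○○○●●○
○○●●^○
○○●●○○
○○○●●○
○○○○○○
○○○○○○
step 16: ○○○○○○
○○○○○○
○○○○○○
○○○●●○
○○●<○○
○○●●○○
○○○●●○
○○○○○○
○○○○○○
step 17: ○○○○○○
○○○○○○
○○○○○○
○○○●●○
○○●○○○
○○●v○○
○○○●●○
○○○○○○
○○○○○○
step 18: ○○○○○○
○○○○○○
○○○○○○
○○○●●○
○○●○○○
○○●○>○
○○○●●○
○○○○○○
○○○○○○
step 19: ○○○○○○
○○○○○○
○○○○○○
○○○●●○
○○●○○○
○○●○●○
○○○●v○
○○○○○○
○○○○○○

south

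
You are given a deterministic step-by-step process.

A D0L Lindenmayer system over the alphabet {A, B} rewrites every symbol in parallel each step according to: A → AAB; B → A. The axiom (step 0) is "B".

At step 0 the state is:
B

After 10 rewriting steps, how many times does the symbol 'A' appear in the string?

2378

step 0: B
step 1: A
step 2: AAB
step 3: AABAABA
step 4: AABAABAAABAABAAAB
step 5: AABAABAAABAABAAABAABAABAAABAABAAABAABAABA
step 6: AABAABAAABAABAAABAABAABAAABAABAAABAABAABAAABAABAAABAABAAABAABAABAAABAABAAABAABAABAAABAABAAABAABAAAB
step 7: AABAABAAABAABAAABAABAABAAABAABAAABAABAABAAABAABAAABAABAAAB…AABAABAAABAABAAABAABAABAAABAABAAABAABAABAAABAABAAABAABAABA  (len 239)
step 8: AABAABAAABAABAAABAABAABAAABAABAAABAABAABAAABAABAAABAABAAAB…AABAABAAABAABAAABAABAABAAABAABAAABAABAABAAABAABAAABAABAAAB  (len 577)
step 9: AABAABAAABAABAAABAABAABAAABAABAAABAABAABAAABAABAAABAABAAAB…AABAABAAABAABAAABAABAABAAABAABAAABAABAABAAABAABAAABAABAABA  (len 1393)
step 10: AABAABAAABAABAAABAABAABAAABAABAAABAABAABAAABAABAAABAABAAAB…AABAABAAABAABAAABAABAABAAABAABAAABAABAABAAABAABAAABAABAAAB  (len 3363)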